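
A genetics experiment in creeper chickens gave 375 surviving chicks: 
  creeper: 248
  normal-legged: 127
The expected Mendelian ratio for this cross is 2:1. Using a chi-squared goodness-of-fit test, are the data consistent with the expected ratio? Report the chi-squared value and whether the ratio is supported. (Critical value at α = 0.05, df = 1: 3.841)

0.048; consistent

The 2:1 ratio has 3 parts, so with N = 375 the expected counts are:
  creeper: 375 × 2/3 = 250
  normal-legged: 375 × 1/3 = 125
χ² = Σ (O − E)² / E
  creeper: (248 − 250)² / 250 = 0.0160
  normal-legged: (127 − 125)² / 125 = 0.0320
χ² = 0.0160 + 0.0320 = 0.048
Degrees of freedom = 2 − 1 = 1; critical value at α = 0.05 is 3.841.
Since 0.048 < 3.841, we fail to reject the null hypothesis — the data are consistent with the 2:1 ratio.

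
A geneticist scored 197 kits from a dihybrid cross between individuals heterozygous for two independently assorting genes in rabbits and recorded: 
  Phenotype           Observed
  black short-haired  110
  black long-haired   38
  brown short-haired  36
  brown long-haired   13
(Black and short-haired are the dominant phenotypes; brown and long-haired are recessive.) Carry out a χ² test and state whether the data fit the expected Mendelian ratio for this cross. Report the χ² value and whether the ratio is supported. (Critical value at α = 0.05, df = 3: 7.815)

0.099; consistent

A dihybrid F₂ with independent assortment and complete dominance at both loci gives a 9:3:3:1 phenotypic ratio.
Under the 9:3:3:1 hypothesis (Σ ratio = 16, N = 197):
  black short-haired: 197 × 9/16 = 110.8125
  black long-haired: 197 × 3/16 = 36.9375
  brown short-haired: 197 × 3/16 = 36.9375
  brown long-haired: 197 × 1/16 = 12.3125
χ² = Σ (O − E)² / E
  black short-haired: (110 − 110.8125)² / 110.8125 = 0.0060
  black long-haired: (38 − 36.9375)² / 36.9375 = 0.0306
  brown short-haired: (36 − 36.9375)² / 36.9375 = 0.0238
  brown long-haired: (13 − 12.3125)² / 12.3125 = 0.0384
χ² = 0.0060 + 0.0306 + 0.0238 + 0.0384 = 0.0988 ≈ 0.099
Degrees of freedom = 4 − 1 = 3; critical value at α = 0.05 is 7.815.
Since 0.099 < 7.815, we fail to reject the null hypothesis — the data are consistent with the 9:3:3:1 ratio.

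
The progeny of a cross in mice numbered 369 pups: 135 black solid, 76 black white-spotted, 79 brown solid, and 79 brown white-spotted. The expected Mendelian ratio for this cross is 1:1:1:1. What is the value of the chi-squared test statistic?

26.480

The 1:1:1:1 ratio has 4 parts, so with N = 369 the expected counts are:
  black solid: 369 × 1/4 = 92.25
  black white-spotted: 369 × 1/4 = 92.25
  brown solid: 369 × 1/4 = 92.25
  brown white-spotted: 369 × 1/4 = 92.25
χ² = Σ (O − E)² / E
  black solid: (135 − 92.25)² / 92.25 = 19.8110
  black white-spotted: (76 − 92.25)² / 92.25 = 2.8625
  brown solid: (79 − 92.25)² / 92.25 = 1.9031
  brown white-spotted: (79 − 92.25)² / 92.25 = 1.9031
χ² = 19.8110 + 2.8625 + 1.9031 + 1.9031 = 26.4797 ≈ 26.480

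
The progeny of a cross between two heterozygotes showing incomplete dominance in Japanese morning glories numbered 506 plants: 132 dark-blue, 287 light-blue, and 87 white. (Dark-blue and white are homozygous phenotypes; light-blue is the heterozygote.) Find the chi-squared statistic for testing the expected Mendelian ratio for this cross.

17.142

With incomplete dominance, a heterozygote × heterozygote cross gives a 1:2:1 phenotypic ratio.
Expected counts for N = 506 under a 1:2:1 ratio (total parts = 4):
  dark-blue: 506 × 1/4 = 126.5
  light-blue: 506 × 2/4 = 253
  white: 506 × 1/4 = 126.5
χ² = Σ (O − E)² / E
  dark-blue: (132 − 126.5)² / 126.5 = 0.2391
  light-blue: (287 − 253)² / 253 = 4.5692
  white: (87 − 126.5)² / 126.5 = 12.3340
χ² = 0.2391 + 4.5692 + 12.3340 = 17.1423 ≈ 17.142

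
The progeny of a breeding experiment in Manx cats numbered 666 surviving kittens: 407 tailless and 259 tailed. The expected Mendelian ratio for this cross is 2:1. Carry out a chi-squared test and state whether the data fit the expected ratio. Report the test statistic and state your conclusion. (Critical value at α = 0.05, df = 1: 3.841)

The 2:1 ratio has 3 parts, so with N = 666 the expected counts are:
  tailless: 666 × 2/3 = 444
  tailed: 666 × 1/3 = 222
χ² = Σ (O − E)² / E
  tailless: (407 − 444)² / 444 = 3.0833
  tailed: (259 − 222)² / 222 = 6.1667
χ² = 3.0833 + 6.1667 = 9.250
Degrees of freedom = 2 − 1 = 1; critical value at α = 0.05 is 3.841.
Since 9.250 > 3.841, we reject the null hypothesis — the data do not fit the 2:1 ratio.

9.250; not consistent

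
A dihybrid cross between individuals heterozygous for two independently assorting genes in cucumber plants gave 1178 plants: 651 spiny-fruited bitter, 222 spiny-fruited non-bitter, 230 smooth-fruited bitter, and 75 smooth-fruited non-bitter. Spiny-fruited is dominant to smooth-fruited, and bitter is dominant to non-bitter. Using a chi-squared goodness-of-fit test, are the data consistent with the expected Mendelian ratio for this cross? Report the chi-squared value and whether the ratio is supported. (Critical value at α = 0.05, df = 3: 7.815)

0.612; consistent

A dihybrid F₂ with independent assortment and complete dominance at both loci gives a 9:3:3:1 phenotypic ratio.
Total ratio parts = 16. Expected numbers out of 1178:
  spiny-fruited bitter: 1178 × 9/16 = 662.625
  spiny-fruited non-bitter: 1178 × 3/16 = 220.875
  smooth-fruited bitter: 1178 × 3/16 = 220.875
  smooth-fruited non-bitter: 1178 × 1/16 = 73.625
χ² = Σ (O − E)² / E
  spiny-fruited bitter: (651 − 662.625)² / 662.625 = 0.2039
  spiny-fruited non-bitter: (222 − 220.875)² / 220.875 = 0.0057
  smooth-fruited bitter: (230 − 220.875)² / 220.875 = 0.3770
  smooth-fruited non-bitter: (75 − 73.625)² / 73.625 = 0.0257
χ² = 0.2039 + 0.0057 + 0.3770 + 0.0257 = 0.6123 ≈ 0.612
Degrees of freedom = 4 − 1 = 3; critical value at α = 0.05 is 7.815.
Since 0.612 < 7.815, we fail to reject the null hypothesis — the data are consistent with the 9:3:3:1 ratio.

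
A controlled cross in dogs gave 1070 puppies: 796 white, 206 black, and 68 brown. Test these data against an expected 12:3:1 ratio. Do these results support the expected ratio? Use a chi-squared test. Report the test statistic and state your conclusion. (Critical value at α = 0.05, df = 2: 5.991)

0.216; consistent

The 12:3:1 ratio has 16 parts, so with N = 1070 the expected counts are:
  white: 1070 × 12/16 = 802.5
  black: 1070 × 3/16 = 200.625
  brown: 1070 × 1/16 = 66.875
χ² = Σ (O − E)² / E
  white: (796 − 802.5)² / 802.5 = 0.0526
  black: (206 − 200.625)² / 200.625 = 0.1440
  brown: (68 − 66.875)² / 66.875 = 0.0189
χ² = 0.0526 + 0.1440 + 0.0189 = 0.2155 ≈ 0.216
Degrees of freedom = 3 − 1 = 2; critical value at α = 0.05 is 5.991.
Since 0.216 < 5.991, we fail to reject the null hypothesis — the data are consistent with the 12:3:1 ratio.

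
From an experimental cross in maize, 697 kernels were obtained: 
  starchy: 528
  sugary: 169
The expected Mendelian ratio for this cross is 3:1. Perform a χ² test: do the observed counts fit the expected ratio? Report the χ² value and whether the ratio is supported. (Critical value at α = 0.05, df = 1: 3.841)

0.211; consistent

Expected counts for N = 697 under a 3:1 ratio (total parts = 4):
  starchy: 697 × 3/4 = 522.75
  sugary: 697 × 1/4 = 174.25
χ² = Σ (O − E)² / E
  starchy: (528 − 522.75)² / 522.75 = 0.0527
  sugary: (169 − 174.25)² / 174.25 = 0.1582
χ² = 0.0527 + 0.1582 = 0.2109 ≈ 0.211
Degrees of freedom = 2 − 1 = 1; critical value at α = 0.05 is 3.841.
Since 0.211 < 3.841, we fail to reject the null hypothesis — the data are consistent with the 3:1 ratio.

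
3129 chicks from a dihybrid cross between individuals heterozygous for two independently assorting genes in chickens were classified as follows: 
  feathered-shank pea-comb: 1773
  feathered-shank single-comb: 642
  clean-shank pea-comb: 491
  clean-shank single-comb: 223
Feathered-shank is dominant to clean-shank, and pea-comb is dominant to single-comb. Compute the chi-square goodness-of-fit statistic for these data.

A dihybrid F₂ with independent assortment and complete dominance at both loci gives a 9:3:3:1 phenotypic ratio.
Under the 9:3:3:1 hypothesis (Σ ratio = 16, N = 3129):
  feathered-shank pea-comb: 3129 × 9/16 = 1760.0625
  feathered-shank single-comb: 3129 × 3/16 = 586.6875
  clean-shank pea-comb: 3129 × 3/16 = 586.6875
  clean-shank single-comb: 3129 × 1/16 = 195.5625
χ² = Σ (O − E)² / E
  feathered-shank pea-comb: (1773 − 1760.0625)² / 1760.0625 = 0.0951
  feathered-shank single-comb: (642 − 586.6875)² / 586.6875 = 5.2148
  clean-shank pea-comb: (491 − 586.6875)² / 586.6875 = 15.6064
  clean-shank single-comb: (223 − 195.5625)² / 195.5625 = 3.8495
χ² = 0.0951 + 5.2148 + 15.6064 + 3.8495 = 24.7658 ≈ 24.766

24.766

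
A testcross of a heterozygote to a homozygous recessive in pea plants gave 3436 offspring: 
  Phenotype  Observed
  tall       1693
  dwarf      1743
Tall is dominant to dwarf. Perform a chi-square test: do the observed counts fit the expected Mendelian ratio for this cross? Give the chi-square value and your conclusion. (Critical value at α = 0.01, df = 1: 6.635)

A testcross of a heterozygote (Aa × aa) gives a 1:1 phenotypic ratio.
Expected counts for N = 3436 under a 1:1 ratio (total parts = 2):
  tall: 3436 × 1/2 = 1718
  dwarf: 3436 × 1/2 = 1718
χ² = Σ (O − E)² / E
  tall: (1693 − 1718)² / 1718 = 0.3638
  dwarf: (1743 − 1718)² / 1718 = 0.3638
χ² = 0.3638 + 0.3638 = 0.7276 ≈ 0.728
Degrees of freedom = 2 − 1 = 1; critical value at α = 0.01 is 6.635.
Since 0.728 < 6.635, we fail to reject the null hypothesis — the data are consistent with the 1:1 ratio.

0.728; consistent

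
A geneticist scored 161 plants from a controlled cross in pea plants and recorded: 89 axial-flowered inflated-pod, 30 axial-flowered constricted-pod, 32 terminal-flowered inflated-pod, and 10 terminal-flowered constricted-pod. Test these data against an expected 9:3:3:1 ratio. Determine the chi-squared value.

0.137

Expected counts for N = 161 under a 9:3:3:1 ratio (total parts = 16):
  axial-flowered inflated-pod: 161 × 9/16 = 90.5625
  axial-flowered constricted-pod: 161 × 3/16 = 30.1875
  terminal-flowered inflated-pod: 161 × 3/16 = 30.1875
  terminal-flowered constricted-pod: 161 × 1/16 = 10.0625
χ² = Σ (O − E)² / E
  axial-flowered inflated-pod: (89 − 90.5625)² / 90.5625 = 0.0270
  axial-flowered constricted-pod: (30 − 30.1875)² / 30.1875 = 0.0012
  terminal-flowered inflated-pod: (32 − 30.1875)² / 30.1875 = 0.1088
  terminal-flowered constricted-pod: (10 − 10.0625)² / 10.0625 = 0.0004
χ² = 0.0270 + 0.0012 + 0.1088 + 0.0004 = 0.1374 ≈ 0.137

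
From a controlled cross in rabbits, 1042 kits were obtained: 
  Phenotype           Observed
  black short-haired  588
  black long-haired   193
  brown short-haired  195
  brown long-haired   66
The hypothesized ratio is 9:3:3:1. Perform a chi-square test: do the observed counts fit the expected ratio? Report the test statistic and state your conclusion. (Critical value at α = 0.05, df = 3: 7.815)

0.047; consistent

Expected counts for N = 1042 under a 9:3:3:1 ratio (total parts = 16):
  black short-haired: 1042 × 9/16 = 586.125
  black long-haired: 1042 × 3/16 = 195.375
  brown short-haired: 1042 × 3/16 = 195.375
  brown long-haired: 1042 × 1/16 = 65.125
χ² = Σ (O − E)² / E
  black short-haired: (588 − 586.125)² / 586.125 = 0.0060
  black long-haired: (193 − 195.375)² / 195.375 = 0.0289
  brown short-haired: (195 − 195.375)² / 195.375 = 0.0007
  brown long-haired: (66 − 65.125)² / 65.125 = 0.0118
χ² = 0.0060 + 0.0289 + 0.0007 + 0.0118 = 0.0474 ≈ 0.047
Degrees of freedom = 4 − 1 = 3; critical value at α = 0.05 is 7.815.
Since 0.047 < 7.815, we fail to reject the null hypothesis — the data are consistent with the 9:3:3:1 ratio.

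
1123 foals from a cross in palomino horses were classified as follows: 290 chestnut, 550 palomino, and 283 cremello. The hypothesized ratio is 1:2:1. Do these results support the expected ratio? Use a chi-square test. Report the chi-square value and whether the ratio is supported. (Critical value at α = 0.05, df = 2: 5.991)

Total ratio parts = 4. Expected numbers out of 1123:
  chestnut: 1123 × 1/4 = 280.75
  palomino: 1123 × 2/4 = 561.5
  cremello: 1123 × 1/4 = 280.75
χ² = Σ (O − E)² / E
  chestnut: (290 − 280.75)² / 280.75 = 0.3048
  palomino: (550 − 561.5)² / 561.5 = 0.2355
  cremello: (283 − 280.75)² / 280.75 = 0.0180
χ² = 0.3048 + 0.2355 + 0.0180 = 0.5583 ≈ 0.558
Degrees of freedom = 3 − 1 = 2; critical value at α = 0.05 is 5.991.
Since 0.558 < 5.991, we fail to reject the null hypothesis — the data are consistent with the 1:2:1 ratio.

0.558; consistent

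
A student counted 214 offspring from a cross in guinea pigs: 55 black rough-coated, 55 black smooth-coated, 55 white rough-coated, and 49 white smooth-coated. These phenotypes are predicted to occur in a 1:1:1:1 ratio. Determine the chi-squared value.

Under the 1:1:1:1 hypothesis (Σ ratio = 4, N = 214):
  black rough-coated: 214 × 1/4 = 53.5
  black smooth-coated: 214 × 1/4 = 53.5
  white rough-coated: 214 × 1/4 = 53.5
  white smooth-coated: 214 × 1/4 = 53.5
χ² = Σ (O − E)² / E
  black rough-coated: (55 − 53.5)² / 53.5 = 0.0421
  black smooth-coated: (55 − 53.5)² / 53.5 = 0.0421
  white rough-coated: (55 − 53.5)² / 53.5 = 0.0421
  white smooth-coated: (49 − 53.5)² / 53.5 = 0.3785
χ² = 0.0421 + 0.0421 + 0.0421 + 0.3785 = 0.5048 ≈ 0.505

0.505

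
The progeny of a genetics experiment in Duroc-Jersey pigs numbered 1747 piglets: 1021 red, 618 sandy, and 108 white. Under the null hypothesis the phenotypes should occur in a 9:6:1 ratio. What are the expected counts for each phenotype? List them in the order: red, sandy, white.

Under the 9:6:1 hypothesis (Σ ratio = 16, N = 1747):
  red: 1747 × 9/16 = 982.6875
  sandy: 1747 × 6/16 = 655.125
  white: 1747 × 1/16 = 109.1875

982.6875, 655.125, 109.1875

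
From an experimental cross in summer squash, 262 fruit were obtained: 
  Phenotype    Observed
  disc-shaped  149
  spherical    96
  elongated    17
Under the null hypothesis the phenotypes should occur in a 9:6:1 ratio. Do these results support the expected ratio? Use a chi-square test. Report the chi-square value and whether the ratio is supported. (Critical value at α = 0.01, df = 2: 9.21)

0.093; consistent

Under the 9:6:1 hypothesis (Σ ratio = 16, N = 262):
  disc-shaped: 262 × 9/16 = 147.375
  spherical: 262 × 6/16 = 98.25
  elongated: 262 × 1/16 = 16.375
χ² = Σ (O − E)² / E
  disc-shaped: (149 − 147.375)² / 147.375 = 0.0179
  spherical: (96 − 98.25)² / 98.25 = 0.0515
  elongated: (17 − 16.375)² / 16.375 = 0.0239
χ² = 0.0179 + 0.0515 + 0.0239 = 0.0933 ≈ 0.093
Degrees of freedom = 3 − 1 = 2; critical value at α = 0.01 is 9.21.
Since 0.093 < 9.21, we fail to reject the null hypothesis — the data are consistent with the 9:6:1 ratio.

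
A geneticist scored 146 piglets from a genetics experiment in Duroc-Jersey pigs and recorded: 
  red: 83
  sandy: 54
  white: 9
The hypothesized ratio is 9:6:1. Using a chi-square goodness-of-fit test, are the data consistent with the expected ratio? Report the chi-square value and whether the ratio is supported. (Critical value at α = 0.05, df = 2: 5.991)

0.021; consistent

Total ratio parts = 16. Expected numbers out of 146:
  red: 146 × 9/16 = 82.125
  sandy: 146 × 6/16 = 54.75
  white: 146 × 1/16 = 9.125
χ² = Σ (O − E)² / E
  red: (83 − 82.125)² / 82.125 = 0.0093
  sandy: (54 − 54.75)² / 54.75 = 0.0103
  white: (9 − 9.125)² / 9.125 = 0.0017
χ² = 0.0093 + 0.0103 + 0.0017 = 0.0213 ≈ 0.021
Degrees of freedom = 3 − 1 = 2; critical value at α = 0.05 is 5.991.
Since 0.021 < 5.991, we fail to reject the null hypothesis — the data are consistent with the 9:6:1 ratio.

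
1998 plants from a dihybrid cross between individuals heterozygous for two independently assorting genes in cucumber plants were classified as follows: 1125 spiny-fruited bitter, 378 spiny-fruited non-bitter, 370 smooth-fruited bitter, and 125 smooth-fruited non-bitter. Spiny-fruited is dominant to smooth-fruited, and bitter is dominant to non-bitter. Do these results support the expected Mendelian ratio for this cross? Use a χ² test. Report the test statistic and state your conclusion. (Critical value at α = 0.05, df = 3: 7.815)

A dihybrid F₂ with independent assortment and complete dominance at both loci gives a 9:3:3:1 phenotypic ratio.
The 9:3:3:1 ratio has 16 parts, so with N = 1998 the expected counts are:
  spiny-fruited bitter: 1998 × 9/16 = 1123.875
  spiny-fruited non-bitter: 1998 × 3/16 = 374.625
  smooth-fruited bitter: 1998 × 3/16 = 374.625
  smooth-fruited non-bitter: 1998 × 1/16 = 124.875
χ² = Σ (O − E)² / E
  spiny-fruited bitter: (1125 − 1123.875)² / 1123.875 = 0.0011
  spiny-fruited non-bitter: (378 − 374.625)² / 374.625 = 0.0304
  smooth-fruited bitter: (370 − 374.625)² / 374.625 = 0.0571
  smooth-fruited non-bitter: (125 − 124.875)² / 124.875 = 0.0001
χ² = 0.0011 + 0.0304 + 0.0571 + 0.0001 = 0.0887 ≈ 0.089
Degrees of freedom = 4 − 1 = 3; critical value at α = 0.05 is 7.815.
Since 0.089 < 7.815, we fail to reject the null hypothesis — the data are consistent with the 9:3:3:1 ratio.

0.089; consistent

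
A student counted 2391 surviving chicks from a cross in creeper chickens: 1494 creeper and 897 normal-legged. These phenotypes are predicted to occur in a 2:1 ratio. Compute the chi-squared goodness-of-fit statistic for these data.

18.821

Under the 2:1 hypothesis (Σ ratio = 3, N = 2391):
  creeper: 2391 × 2/3 = 1594
  normal-legged: 2391 × 1/3 = 797
χ² = Σ (O − E)² / E
  creeper: (1494 − 1594)² / 1594 = 6.2735
  normal-legged: (897 − 797)² / 797 = 12.5471
χ² = 6.2735 + 12.5471 = 18.8206 ≈ 18.821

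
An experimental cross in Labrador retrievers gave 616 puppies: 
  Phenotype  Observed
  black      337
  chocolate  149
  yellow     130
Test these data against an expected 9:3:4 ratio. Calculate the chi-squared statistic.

13.717

Under the 9:3:4 hypothesis (Σ ratio = 16, N = 616):
  black: 616 × 9/16 = 346.5
  chocolate: 616 × 3/16 = 115.5
  yellow: 616 × 4/16 = 154
χ² = Σ (O − E)² / E
  black: (337 − 346.5)² / 346.5 = 0.2605
  chocolate: (149 − 115.5)² / 115.5 = 9.7165
  yellow: (130 − 154)² / 154 = 3.7403
χ² = 0.2605 + 9.7165 + 3.7403 = 13.7173 ≈ 13.717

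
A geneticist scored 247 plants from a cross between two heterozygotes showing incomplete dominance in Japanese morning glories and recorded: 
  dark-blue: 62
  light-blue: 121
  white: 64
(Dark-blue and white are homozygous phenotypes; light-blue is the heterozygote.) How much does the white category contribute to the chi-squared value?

With incomplete dominance, a heterozygote × heterozygote cross gives a 1:2:1 phenotypic ratio.
Under the 1:2:1 hypothesis (Σ ratio = 4, N = 247):
  dark-blue: 247 × 1/4 = 61.75
  light-blue: 247 × 2/4 = 123.5
  white: 247 × 1/4 = 61.75
Contribution of white: (64 − 61.75)² / 61.75 = 0.0820

0.082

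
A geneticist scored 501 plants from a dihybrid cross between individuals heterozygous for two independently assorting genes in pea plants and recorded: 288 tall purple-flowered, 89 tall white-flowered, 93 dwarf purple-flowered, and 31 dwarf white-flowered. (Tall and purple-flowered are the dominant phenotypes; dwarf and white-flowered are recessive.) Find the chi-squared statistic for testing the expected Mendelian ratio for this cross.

0.408

A dihybrid F₂ with independent assortment and complete dominance at both loci gives a 9:3:3:1 phenotypic ratio.
The 9:3:3:1 ratio has 16 parts, so with N = 501 the expected counts are:
  tall purple-flowered: 501 × 9/16 = 281.8125
  tall white-flowered: 501 × 3/16 = 93.9375
  dwarf purple-flowered: 501 × 3/16 = 93.9375
  dwarf white-flowered: 501 × 1/16 = 31.3125
χ² = Σ (O − E)² / E
  tall purple-flowered: (288 − 281.8125)² / 281.8125 = 0.1359
  tall white-flowered: (89 − 93.9375)² / 93.9375 = 0.2595
  dwarf purple-flowered: (93 − 93.9375)² / 93.9375 = 0.0094
  dwarf white-flowered: (31 − 31.3125)² / 31.3125 = 0.0031
χ² = 0.1359 + 0.2595 + 0.0094 + 0.0031 = 0.4079 ≈ 0.408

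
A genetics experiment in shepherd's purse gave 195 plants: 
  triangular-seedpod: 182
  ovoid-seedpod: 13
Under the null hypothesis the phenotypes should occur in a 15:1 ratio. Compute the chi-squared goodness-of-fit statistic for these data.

The 15:1 ratio has 16 parts, so with N = 195 the expected counts are:
  triangular-seedpod: 195 × 15/16 = 182.8125
  ovoid-seedpod: 195 × 1/16 = 12.1875
χ² = Σ (O − E)² / E
  triangular-seedpod: (182 − 182.8125)² / 182.8125 = 0.0036
  ovoid-seedpod: (13 − 12.1875)² / 12.1875 = 0.0542
χ² = 0.0036 + 0.0542 = 0.0578 ≈ 0.058

0.058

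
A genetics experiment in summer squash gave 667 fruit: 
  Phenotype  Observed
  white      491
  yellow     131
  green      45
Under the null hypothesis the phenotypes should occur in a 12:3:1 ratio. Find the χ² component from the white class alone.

Under the 12:3:1 hypothesis (Σ ratio = 16, N = 667):
  white: 667 × 12/16 = 500.25
  yellow: 667 × 3/16 = 125.0625
  green: 667 × 1/16 = 41.6875
Contribution of white: (491 − 500.25)² / 500.25 = 0.1710

0.171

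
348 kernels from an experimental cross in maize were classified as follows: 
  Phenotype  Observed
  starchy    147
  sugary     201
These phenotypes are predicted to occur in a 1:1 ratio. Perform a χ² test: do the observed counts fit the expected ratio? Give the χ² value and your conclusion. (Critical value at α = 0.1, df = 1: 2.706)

Expected counts for N = 348 under a 1:1 ratio (total parts = 2):
  starchy: 348 × 1/2 = 174
  sugary: 348 × 1/2 = 174
χ² = Σ (O − E)² / E
  starchy: (147 − 174)² / 174 = 4.1897
  sugary: (201 − 174)² / 174 = 4.1897
χ² = 4.1897 + 4.1897 = 8.3794 ≈ 8.379
Degrees of freedom = 2 − 1 = 1; critical value at α = 0.1 is 2.706.
Since 8.379 > 2.706, we reject the null hypothesis — the data do not fit the 1:1 ratio.

8.379; not consistent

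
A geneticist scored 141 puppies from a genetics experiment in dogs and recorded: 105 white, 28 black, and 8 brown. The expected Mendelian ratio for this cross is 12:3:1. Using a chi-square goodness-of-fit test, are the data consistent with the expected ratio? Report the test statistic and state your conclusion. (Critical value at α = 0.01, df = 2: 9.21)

The 12:3:1 ratio has 16 parts, so with N = 141 the expected counts are:
  white: 141 × 12/16 = 105.75
  black: 141 × 3/16 = 26.4375
  brown: 141 × 1/16 = 8.8125
χ² = Σ (O − E)² / E
  white: (105 − 105.75)² / 105.75 = 0.0053
  black: (28 − 26.4375)² / 26.4375 = 0.0923
  brown: (8 − 8.8125)² / 8.8125 = 0.0749
χ² = 0.0053 + 0.0923 + 0.0749 = 0.1725 ≈ 0.173
Degrees of freedom = 3 − 1 = 2; critical value at α = 0.01 is 9.21.
Since 0.173 < 9.21, we fail to reject the null hypothesis — the data are consistent with the 12:3:1 ratio.

0.173; consistent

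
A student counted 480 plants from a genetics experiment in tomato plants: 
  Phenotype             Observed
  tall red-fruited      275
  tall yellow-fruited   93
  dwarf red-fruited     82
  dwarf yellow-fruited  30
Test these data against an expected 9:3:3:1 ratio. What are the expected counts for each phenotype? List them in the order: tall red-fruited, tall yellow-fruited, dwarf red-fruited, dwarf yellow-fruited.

The 9:3:3:1 ratio has 16 parts, so with N = 480 the expected counts are:
  tall red-fruited: 480 × 9/16 = 270
  tall yellow-fruited: 480 × 3/16 = 90
  dwarf red-fruited: 480 × 3/16 = 90
  dwarf yellow-fruited: 480 × 1/16 = 30

270, 90, 90, 30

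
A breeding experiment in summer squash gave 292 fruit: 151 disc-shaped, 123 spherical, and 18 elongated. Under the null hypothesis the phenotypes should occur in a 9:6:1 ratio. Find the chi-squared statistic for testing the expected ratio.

The 9:6:1 ratio has 16 parts, so with N = 292 the expected counts are:
  disc-shaped: 292 × 9/16 = 164.25
  spherical: 292 × 6/16 = 109.5
  elongated: 292 × 1/16 = 18.25
χ² = Σ (O − E)² / E
  disc-shaped: (151 − 164.25)² / 164.25 = 1.0689
  spherical: (123 − 109.5)² / 109.5 = 1.6644
  elongated: (18 − 18.25)² / 18.25 = 0.0034
χ² = 1.0689 + 1.6644 + 0.0034 = 2.7367 ≈ 2.737

2.737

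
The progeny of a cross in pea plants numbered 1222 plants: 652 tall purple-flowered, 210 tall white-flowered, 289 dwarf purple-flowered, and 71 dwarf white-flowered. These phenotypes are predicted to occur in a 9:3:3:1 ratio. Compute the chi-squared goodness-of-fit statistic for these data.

19.442

Under the 9:3:3:1 hypothesis (Σ ratio = 16, N = 1222):
  tall purple-flowered: 1222 × 9/16 = 687.375
  tall white-flowered: 1222 × 3/16 = 229.125
  dwarf purple-flowered: 1222 × 3/16 = 229.125
  dwarf white-flowered: 1222 × 1/16 = 76.375
χ² = Σ (O − E)² / E
  tall purple-flowered: (652 − 687.375)² / 687.375 = 1.8205
  tall white-flowered: (210 − 229.125)² / 229.125 = 1.5964
  dwarf purple-flowered: (289 − 229.125)² / 229.125 = 15.6465
  dwarf white-flowered: (71 − 76.375)² / 76.375 = 0.3783
χ² = 1.8205 + 1.5964 + 15.6465 + 0.3783 = 19.4417 ≈ 19.442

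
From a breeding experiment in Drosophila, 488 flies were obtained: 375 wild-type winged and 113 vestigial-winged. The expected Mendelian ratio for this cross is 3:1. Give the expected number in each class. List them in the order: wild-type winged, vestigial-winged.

Total ratio parts = 4. Expected numbers out of 488:
  wild-type winged: 488 × 3/4 = 366
  vestigial-winged: 488 × 1/4 = 122

366, 122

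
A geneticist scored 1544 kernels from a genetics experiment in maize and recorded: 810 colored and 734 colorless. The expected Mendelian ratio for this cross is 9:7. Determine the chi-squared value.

The 9:7 ratio has 16 parts, so with N = 1544 the expected counts are:
  colored: 1544 × 9/16 = 868.5
  colorless: 1544 × 7/16 = 675.5
χ² = Σ (O − E)² / E
  colored: (810 − 868.5)² / 868.5 = 3.9404
  colorless: (734 − 675.5)² / 675.5 = 5.0662
χ² = 3.9404 + 5.0662 = 9.0066 ≈ 9.007

9.007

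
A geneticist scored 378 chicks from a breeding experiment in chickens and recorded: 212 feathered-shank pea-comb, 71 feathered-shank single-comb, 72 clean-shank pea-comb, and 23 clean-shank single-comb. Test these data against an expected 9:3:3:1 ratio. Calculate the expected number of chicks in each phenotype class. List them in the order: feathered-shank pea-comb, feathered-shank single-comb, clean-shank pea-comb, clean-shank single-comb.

Expected counts for N = 378 under a 9:3:3:1 ratio (total parts = 16):
  feathered-shank pea-comb: 378 × 9/16 = 212.625
  feathered-shank single-comb: 378 × 3/16 = 70.875
  clean-shank pea-comb: 378 × 3/16 = 70.875
  clean-shank single-comb: 378 × 1/16 = 23.625

212.625, 70.875, 70.875, 23.625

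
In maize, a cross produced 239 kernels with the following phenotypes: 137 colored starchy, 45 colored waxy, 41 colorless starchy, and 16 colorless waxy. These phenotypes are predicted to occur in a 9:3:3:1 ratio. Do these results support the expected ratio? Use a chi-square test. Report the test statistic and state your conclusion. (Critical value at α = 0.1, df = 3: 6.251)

Total ratio parts = 16. Expected numbers out of 239:
  colored starchy: 239 × 9/16 = 134.4375
  colored waxy: 239 × 3/16 = 44.8125
  colorless starchy: 239 × 3/16 = 44.8125
  colorless waxy: 239 × 1/16 = 14.9375
χ² = Σ (O − E)² / E
  colored starchy: (137 − 134.4375)² / 134.4375 = 0.0488
  colored waxy: (45 − 44.8125)² / 44.8125 = 0.0008
  colorless starchy: (41 − 44.8125)² / 44.8125 = 0.3244
  colorless waxy: (16 − 14.9375)² / 14.9375 = 0.0756
χ² = 0.0488 + 0.0008 + 0.3244 + 0.0756 = 0.4496 ≈ 0.450
Degrees of freedom = 4 − 1 = 3; critical value at α = 0.1 is 6.251.
Since 0.450 < 6.251, we fail to reject the null hypothesis — the data are consistent with the 9:3:3:1 ratio.

0.450; consistent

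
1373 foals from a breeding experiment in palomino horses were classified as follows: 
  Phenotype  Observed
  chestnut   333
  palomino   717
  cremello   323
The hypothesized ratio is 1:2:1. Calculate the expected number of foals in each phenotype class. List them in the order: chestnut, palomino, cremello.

343.25, 686.5, 343.25

Under the 1:2:1 hypothesis (Σ ratio = 4, N = 1373):
  chestnut: 1373 × 1/4 = 343.25
  palomino: 1373 × 2/4 = 686.5
  cremello: 1373 × 1/4 = 343.25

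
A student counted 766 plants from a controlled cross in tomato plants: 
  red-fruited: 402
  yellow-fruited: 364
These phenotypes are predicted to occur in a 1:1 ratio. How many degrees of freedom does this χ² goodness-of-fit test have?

A goodness-of-fit test with 2 phenotype classes has df = 2 − 1 = 1.

1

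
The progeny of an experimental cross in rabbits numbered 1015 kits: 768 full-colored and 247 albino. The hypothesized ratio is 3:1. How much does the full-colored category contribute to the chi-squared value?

0.060

The 3:1 ratio has 4 parts, so with N = 1015 the expected counts are:
  full-colored: 1015 × 3/4 = 761.25
  albino: 1015 × 1/4 = 253.75
Contribution of full-colored: (768 − 761.25)² / 761.25 = 0.0599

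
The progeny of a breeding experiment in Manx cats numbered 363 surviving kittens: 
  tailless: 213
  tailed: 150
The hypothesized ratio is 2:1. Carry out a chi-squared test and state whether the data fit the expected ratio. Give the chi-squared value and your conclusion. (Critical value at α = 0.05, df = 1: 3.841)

Total ratio parts = 3. Expected numbers out of 363:
  tailless: 363 × 2/3 = 242
  tailed: 363 × 1/3 = 121
χ² = Σ (O − E)² / E
  tailless: (213 − 242)² / 242 = 3.4752
  tailed: (150 − 121)² / 121 = 6.9504
χ² = 3.4752 + 6.9504 = 10.4256 ≈ 10.426
Degrees of freedom = 2 − 1 = 1; critical value at α = 0.05 is 3.841.
Since 10.426 > 3.841, we reject the null hypothesis — the data do not fit the 2:1 ratio.

10.426; not consistent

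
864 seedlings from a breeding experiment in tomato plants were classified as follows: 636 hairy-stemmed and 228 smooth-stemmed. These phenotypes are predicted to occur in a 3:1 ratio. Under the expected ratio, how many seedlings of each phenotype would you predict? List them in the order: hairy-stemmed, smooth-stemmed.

Total ratio parts = 4. Expected numbers out of 864:
  hairy-stemmed: 864 × 3/4 = 648
  smooth-stemmed: 864 × 1/4 = 216

648, 216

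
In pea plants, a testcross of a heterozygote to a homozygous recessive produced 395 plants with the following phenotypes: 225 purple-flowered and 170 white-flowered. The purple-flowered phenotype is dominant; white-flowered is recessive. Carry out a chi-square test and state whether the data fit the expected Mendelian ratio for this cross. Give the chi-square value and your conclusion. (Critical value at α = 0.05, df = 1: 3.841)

A testcross of a heterozygote (Aa × aa) gives a 1:1 phenotypic ratio.
The 1:1 ratio has 2 parts, so with N = 395 the expected counts are:
  purple-flowered: 395 × 1/2 = 197.5
  white-flowered: 395 × 1/2 = 197.5
χ² = Σ (O − E)² / E
  purple-flowered: (225 − 197.5)² / 197.5 = 3.8291
  white-flowered: (170 − 197.5)² / 197.5 = 3.8291
χ² = 3.8291 + 3.8291 = 7.6582 ≈ 7.658
Degrees of freedom = 2 − 1 = 1; critical value at α = 0.05 is 3.841.
Since 7.658 > 3.841, we reject the null hypothesis — the data do not fit the 1:1 ratio.

7.658; not consistent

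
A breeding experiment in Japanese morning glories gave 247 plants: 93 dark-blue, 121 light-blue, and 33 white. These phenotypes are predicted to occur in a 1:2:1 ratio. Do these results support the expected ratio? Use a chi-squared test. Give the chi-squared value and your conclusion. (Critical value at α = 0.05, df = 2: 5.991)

Under the 1:2:1 hypothesis (Σ ratio = 4, N = 247):
  dark-blue: 247 × 1/4 = 61.75
  light-blue: 247 × 2/4 = 123.5
  white: 247 × 1/4 = 61.75
χ² = Σ (O − E)² / E
  dark-blue: (93 − 61.75)² / 61.75 = 15.8148
  light-blue: (121 − 123.5)² / 123.5 = 0.0506
  white: (33 − 61.75)² / 61.75 = 13.3856
χ² = 15.8148 + 0.0506 + 13.3856 = 29.251
Degrees of freedom = 3 − 1 = 2; critical value at α = 0.05 is 5.991.
Since 29.251 > 5.991, we reject the null hypothesis — the data do not fit the 1:2:1 ratio.

29.251; not consistent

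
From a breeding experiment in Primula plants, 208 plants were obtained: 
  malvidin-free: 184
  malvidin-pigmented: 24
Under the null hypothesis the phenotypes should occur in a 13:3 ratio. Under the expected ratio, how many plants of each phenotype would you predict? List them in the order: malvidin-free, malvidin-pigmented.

The 13:3 ratio has 16 parts, so with N = 208 the expected counts are:
  malvidin-free: 208 × 13/16 = 169
  malvidin-pigmented: 208 × 3/16 = 39

169, 39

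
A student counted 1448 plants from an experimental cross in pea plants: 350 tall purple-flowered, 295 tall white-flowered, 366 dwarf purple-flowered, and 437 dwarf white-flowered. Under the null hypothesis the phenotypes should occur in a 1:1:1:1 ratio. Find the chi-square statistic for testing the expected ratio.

Total ratio parts = 4. Expected numbers out of 1448:
  tall purple-flowered: 1448 × 1/4 = 362
  tall white-flowered: 1448 × 1/4 = 362
  dwarf purple-flowered: 1448 × 1/4 = 362
  dwarf white-flowered: 1448 × 1/4 = 362
χ² = Σ (O − E)² / E
  tall purple-flowered: (350 − 362)² / 362 = 0.3978
  tall white-flowered: (295 − 362)² / 362 = 12.4006
  dwarf purple-flowered: (366 − 362)² / 362 = 0.0442
  dwarf white-flowered: (437 − 362)² / 362 = 15.5387
χ² = 0.3978 + 12.4006 + 0.0442 + 15.5387 = 28.3813 ≈ 28.381

28.381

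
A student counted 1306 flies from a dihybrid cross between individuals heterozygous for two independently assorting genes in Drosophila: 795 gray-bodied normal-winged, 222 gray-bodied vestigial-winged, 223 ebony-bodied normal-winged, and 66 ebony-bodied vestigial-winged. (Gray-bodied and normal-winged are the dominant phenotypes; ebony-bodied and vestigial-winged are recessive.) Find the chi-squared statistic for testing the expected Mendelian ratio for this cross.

A dihybrid F₂ with independent assortment and complete dominance at both loci gives a 9:3:3:1 phenotypic ratio.
Under the 9:3:3:1 hypothesis (Σ ratio = 16, N = 1306):
  gray-bodied normal-winged: 1306 × 9/16 = 734.625
  gray-bodied vestigial-winged: 1306 × 3/16 = 244.875
  ebony-bodied normal-winged: 1306 × 3/16 = 244.875
  ebony-bodied vestigial-winged: 1306 × 1/16 = 81.625
χ² = Σ (O − E)² / E
  gray-bodied normal-winged: (795 − 734.625)² / 734.625 = 4.9619
  gray-bodied vestigial-winged: (222 − 244.875)² / 244.875 = 2.1369
  ebony-bodied normal-winged: (223 − 244.875)² / 244.875 = 1.9541
  ebony-bodied vestigial-winged: (66 − 81.625)² / 81.625 = 2.9910
χ² = 4.9619 + 2.1369 + 1.9541 + 2.9910 = 12.0439 ≈ 12.044

12.044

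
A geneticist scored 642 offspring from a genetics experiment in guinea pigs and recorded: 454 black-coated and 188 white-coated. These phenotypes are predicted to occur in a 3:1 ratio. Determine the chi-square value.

Expected counts for N = 642 under a 3:1 ratio (total parts = 4):
  black-coated: 642 × 3/4 = 481.5
  white-coated: 642 × 1/4 = 160.5
χ² = Σ (O − E)² / E
  black-coated: (454 − 481.5)² / 481.5 = 1.5706
  white-coated: (188 − 160.5)² / 160.5 = 4.7118
χ² = 1.5706 + 4.7118 = 6.2824 ≈ 6.282

6.282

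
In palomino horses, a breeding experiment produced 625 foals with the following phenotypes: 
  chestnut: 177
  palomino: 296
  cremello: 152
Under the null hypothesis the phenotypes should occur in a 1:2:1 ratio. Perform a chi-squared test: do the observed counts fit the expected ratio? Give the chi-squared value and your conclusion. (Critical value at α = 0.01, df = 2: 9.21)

3.742; consistent

The 1:2:1 ratio has 4 parts, so with N = 625 the expected counts are:
  chestnut: 625 × 1/4 = 156.25
  palomino: 625 × 2/4 = 312.5
  cremello: 625 × 1/4 = 156.25
χ² = Σ (O − E)² / E
  chestnut: (177 − 156.25)² / 156.25 = 2.7556
  palomino: (296 − 312.5)² / 312.5 = 0.8712
  cremello: (152 − 156.25)² / 156.25 = 0.1156
χ² = 2.7556 + 0.8712 + 0.1156 = 3.7424 ≈ 3.742
Degrees of freedom = 3 − 1 = 2; critical value at α = 0.01 is 9.21.
Since 3.742 < 9.21, we fail to reject the null hypothesis — the data are consistent with the 1:2:1 ratio.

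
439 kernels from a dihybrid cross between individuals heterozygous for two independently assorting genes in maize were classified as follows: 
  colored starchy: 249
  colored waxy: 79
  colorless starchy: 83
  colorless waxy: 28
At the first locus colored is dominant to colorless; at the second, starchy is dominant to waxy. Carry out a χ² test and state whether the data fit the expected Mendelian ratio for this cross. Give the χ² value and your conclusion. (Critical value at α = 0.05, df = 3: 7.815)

0.168; consistent

A dihybrid F₂ with independent assortment and complete dominance at both loci gives a 9:3:3:1 phenotypic ratio.
Expected counts for N = 439 under a 9:3:3:1 ratio (total parts = 16):
  colored starchy: 439 × 9/16 = 246.9375
  colored waxy: 439 × 3/16 = 82.3125
  colorless starchy: 439 × 3/16 = 82.3125
  colorless waxy: 439 × 1/16 = 27.4375
χ² = Σ (O − E)² / E
  colored starchy: (249 − 246.9375)² / 246.9375 = 0.0172
  colored waxy: (79 − 82.3125)² / 82.3125 = 0.1333
  colorless starchy: (83 − 82.3125)² / 82.3125 = 0.0057
  colorless waxy: (28 − 27.4375)² / 27.4375 = 0.0115
χ² = 0.0172 + 0.1333 + 0.0057 + 0.0115 = 0.1677 ≈ 0.168
Degrees of freedom = 4 − 1 = 3; critical value at α = 0.05 is 7.815.
Since 0.168 < 7.815, we fail to reject the null hypothesis — the data are consistent with the 9:3:3:1 ratio.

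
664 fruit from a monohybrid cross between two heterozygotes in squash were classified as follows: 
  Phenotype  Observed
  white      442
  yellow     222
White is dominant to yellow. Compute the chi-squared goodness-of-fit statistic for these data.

25.189

For a monohybrid cross between heterozygotes with complete dominance, the expected phenotypic ratio is 3:1.
Under the 3:1 hypothesis (Σ ratio = 4, N = 664):
  white: 664 × 3/4 = 498
  yellow: 664 × 1/4 = 166
χ² = Σ (O − E)² / E
  white: (442 − 498)² / 498 = 6.2972
  yellow: (222 − 166)² / 166 = 18.8916
χ² = 6.2972 + 18.8916 = 25.1888 ≈ 25.189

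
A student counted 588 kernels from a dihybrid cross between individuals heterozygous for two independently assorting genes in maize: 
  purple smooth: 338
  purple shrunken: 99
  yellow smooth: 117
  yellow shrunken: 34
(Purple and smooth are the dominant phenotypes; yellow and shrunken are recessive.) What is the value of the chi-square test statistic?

A dihybrid F₂ with independent assortment and complete dominance at both loci gives a 9:3:3:1 phenotypic ratio.
Expected counts for N = 588 under a 9:3:3:1 ratio (total parts = 16):
  purple smooth: 588 × 9/16 = 330.75
  purple shrunken: 588 × 3/16 = 110.25
  yellow smooth: 588 × 3/16 = 110.25
  yellow shrunken: 588 × 1/16 = 36.75
χ² = Σ (O − E)² / E
  purple smooth: (338 − 330.75)² / 330.75 = 0.1589
  purple shrunken: (99 − 110.25)² / 110.25 = 1.1480
  yellow smooth: (117 − 110.25)² / 110.25 = 0.4133
  yellow shrunken: (34 − 36.75)² / 36.75 = 0.2058
χ² = 0.1589 + 1.1480 + 0.4133 + 0.2058 = 1.926

1.926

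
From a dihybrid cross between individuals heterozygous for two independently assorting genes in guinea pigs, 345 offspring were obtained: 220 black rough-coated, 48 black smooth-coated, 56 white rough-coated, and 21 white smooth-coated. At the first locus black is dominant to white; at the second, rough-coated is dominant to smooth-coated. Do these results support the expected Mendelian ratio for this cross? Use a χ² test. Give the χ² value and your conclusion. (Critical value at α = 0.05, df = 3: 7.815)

8.953; not consistent

A dihybrid F₂ with independent assortment and complete dominance at both loci gives a 9:3:3:1 phenotypic ratio.
Total ratio parts = 16. Expected numbers out of 345:
  black rough-coated: 345 × 9/16 = 194.0625
  black smooth-coated: 345 × 3/16 = 64.6875
  white rough-coated: 345 × 3/16 = 64.6875
  white smooth-coated: 345 × 1/16 = 21.5625
χ² = Σ (O − E)² / E
  black rough-coated: (220 − 194.0625)² / 194.0625 = 3.4667
  black smooth-coated: (48 − 64.6875)² / 64.6875 = 4.3049
  white rough-coated: (56 − 64.6875)² / 64.6875 = 1.1667
  white smooth-coated: (21 − 21.5625)² / 21.5625 = 0.0147
χ² = 3.4667 + 4.3049 + 1.1667 + 0.0147 = 8.953
Degrees of freedom = 4 − 1 = 3; critical value at α = 0.05 is 7.815.
Since 8.953 > 7.815, we reject the null hypothesis — the data do not fit the 9:3:3:1 ratio.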